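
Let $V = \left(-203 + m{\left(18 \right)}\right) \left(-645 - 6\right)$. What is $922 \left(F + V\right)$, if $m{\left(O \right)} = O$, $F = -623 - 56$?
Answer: $110415032$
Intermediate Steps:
$F = -679$ ($F = -623 - 56 = -679$)
$V = 120435$ ($V = \left(-203 + 18\right) \left(-645 - 6\right) = \left(-185\right) \left(-651\right) = 120435$)
$922 \left(F + V\right) = 922 \left(-679 + 120435\right) = 922 \cdot 119756 = 110415032$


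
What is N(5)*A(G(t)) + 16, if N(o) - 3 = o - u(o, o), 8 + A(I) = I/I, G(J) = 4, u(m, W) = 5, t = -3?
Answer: -5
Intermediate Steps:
A(I) = -7 (A(I) = -8 + I/I = -8 + 1 = -7)
N(o) = -2 + o (N(o) = 3 + (o - 1*5) = 3 + (o - 5) = 3 + (-5 + o) = -2 + o)
N(5)*A(G(t)) + 16 = (-2 + 5)*(-7) + 16 = 3*(-7) + 16 = -21 + 16 = -5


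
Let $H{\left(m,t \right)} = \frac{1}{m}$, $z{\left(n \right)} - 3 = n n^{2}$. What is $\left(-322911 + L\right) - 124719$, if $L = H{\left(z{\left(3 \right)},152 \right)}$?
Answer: $- \frac{13428899}{30} \approx -4.4763 \cdot 10^{5}$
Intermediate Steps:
$z{\left(n \right)} = 3 + n^{3}$ ($z{\left(n \right)} = 3 + n n^{2} = 3 + n^{3}$)
$L = \frac{1}{30}$ ($L = \frac{1}{3 + 3^{3}} = \frac{1}{3 + 27} = \frac{1}{30} \approx 0.033333$)
$\left(-322911 + L\right) - 124719 = \left(-322911 + \frac{1}{30}\right) - 124719 = - \frac{9687329}{30} - 124719 = - \frac{13428899}{30}$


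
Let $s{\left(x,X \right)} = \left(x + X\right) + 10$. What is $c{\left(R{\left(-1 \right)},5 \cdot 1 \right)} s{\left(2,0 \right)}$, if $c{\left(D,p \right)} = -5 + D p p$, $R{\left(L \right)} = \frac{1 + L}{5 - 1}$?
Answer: $-60$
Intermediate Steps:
$R{\left(L \right)} = \frac{1}{4} + \frac{L}{4}$ ($R{\left(L \right)} = \frac{1 + L}{4} = \left(1 + L\right) \frac{1}{4} = \frac{1}{4} + \frac{L}{4}$)
$c{\left(D,p \right)} = -5 + D p^{2}$
$s{\left(x,X \right)} = 10 + X + x$ ($s{\left(x,X \right)} = \left(X + x\right) + 10 = 10 + X + x$)
$c{\left(R{\left(-1 \right)},5 \cdot 1 \right)} s{\left(2,0 \right)} = \left(-5 + \left(\frac{1}{4} + \frac{1}{4} \left(-1\right)\right) \left(5 \cdot 1\right)^{2}\right) \left(10 + 0 + 2\right) = \left(-5 + \left(\frac{1}{4} - \frac{1}{4}\right) 5^{2}\right) 12 = \left(-5 + 0 \cdot 25\right) 12 = \left(-5 + 0\right) 12 = \left(-5\right) 12 = -60$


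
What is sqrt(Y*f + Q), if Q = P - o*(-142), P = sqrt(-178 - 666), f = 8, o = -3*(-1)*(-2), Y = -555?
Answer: sqrt(-5292 + 2*I*sqrt(211)) ≈ 0.1997 + 72.746*I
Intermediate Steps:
o = -6 (o = 3*(-2) = -6)
P = 2*I*sqrt(211) (P = sqrt(-844) = 2*I*sqrt(211) ≈ 29.052*I)
Q = -852 + 2*I*sqrt(211) (Q = 2*I*sqrt(211) - (-6)*(-142) = 2*I*sqrt(211) - 1*852 = 2*I*sqrt(211) - 852 = -852 + 2*I*sqrt(211) ≈ -852.0 + 29.052*I)
sqrt(Y*f + Q) = sqrt(-555*8 + (-852 + 2*I*sqrt(211))) = sqrt(-4440 + (-852 + 2*I*sqrt(211))) = sqrt(-5292 + 2*I*sqrt(211))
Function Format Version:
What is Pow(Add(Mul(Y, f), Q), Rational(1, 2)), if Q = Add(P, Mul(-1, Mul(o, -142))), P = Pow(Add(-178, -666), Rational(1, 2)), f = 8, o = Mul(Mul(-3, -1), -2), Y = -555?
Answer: Pow(Add(-5292, Mul(2, I, Pow(211, Rational(1, 2)))), Rational(1, 2)) ≈ Add(0.1997, Mul(72.746, I))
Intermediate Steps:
o = -6 (o = Mul(3, -2) = -6)
P = Mul(2, I, Pow(211, Rational(1, 2))) (P = Pow(-844, Rational(1, 2)) = Mul(2, I, Pow(211, Rational(1, 2))) ≈ Mul(29.052, I))
Q = Add(-852, Mul(2, I, Pow(211, Rational(1, 2)))) (Q = Add(Mul(2, I, Pow(211, Rational(1, 2))), Mul(-1, Mul(-6, -142))) = Add(Mul(2, I, Pow(211, Rational(1, 2))), Mul(-1, 852)) = Add(Mul(2, I, Pow(211, Rational(1, 2))), -852) = Add(-852, Mul(2, I, Pow(211, Rational(1, 2)))) ≈ Add(-852.00, Mul(29.052, I)))
Pow(Add(Mul(Y, f), Q), Rational(1, 2)) = Pow(Add(Mul(-555, 8), Add(-852, Mul(2, I, Pow(211, Rational(1, 2))))), Rational(1, 2)) = Pow(Add(-4440, Add(-852, Mul(2, I, Pow(211, Rational(1, 2))))), Rational(1, 2)) = Pow(Add(-5292, Mul(2, I, Pow(211, Rational(1, 2)))), Rational(1, 2))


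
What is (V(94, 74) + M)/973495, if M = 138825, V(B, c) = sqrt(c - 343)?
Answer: 27765/194699 + I*sqrt(269)/973495 ≈ 0.1426 + 1.6848e-5*I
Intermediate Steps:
V(B, c) = sqrt(-343 + c)
(V(94, 74) + M)/973495 = (sqrt(-343 + 74) + 138825)/973495 = (sqrt(-269) + 138825)*(1/973495) = (I*sqrt(269) + 138825)*(1/973495) = (138825 + I*sqrt(269))*(1/973495) = 27765/194699 + I*sqrt(269)/973495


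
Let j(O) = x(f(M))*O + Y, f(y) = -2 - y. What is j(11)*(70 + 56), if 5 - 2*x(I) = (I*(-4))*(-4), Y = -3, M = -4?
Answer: -19089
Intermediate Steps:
x(I) = 5/2 - 8*I (x(I) = 5/2 - I*(-4)*(-4)/2 = 5/2 - (-4*I)*(-4)/2 = 5/2 - 8*I)
j(O) = -3 - 27*O/2 (j(O) = (5/2 - 8*(-2 - 1*(-4)))*O - 3 = (5/2 - 8*(-2 + 4))*O - 3 = (5/2 - 8*2)*O - 3 = (5/2 - 16)*O - 3 = -27*O/2 - 3 = -3 - 27*O/2)
j(11)*(70 + 56) = (-3 - 27/2*11)*(70 + 56) = (-3 - 297/2)*126 = -303/2*126 = -19089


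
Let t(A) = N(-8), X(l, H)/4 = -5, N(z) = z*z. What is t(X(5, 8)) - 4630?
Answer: -4566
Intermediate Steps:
N(z) = z**2
X(l, H) = -20 (X(l, H) = 4*(-5) = -20)
t(A) = 64 (t(A) = (-8)**2 = 64)
t(X(5, 8)) - 4630 = 64 - 4630 = -4566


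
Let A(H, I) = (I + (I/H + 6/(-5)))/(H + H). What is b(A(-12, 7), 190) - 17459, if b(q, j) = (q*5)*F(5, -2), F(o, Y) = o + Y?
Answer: -1676377/96 ≈ -17462.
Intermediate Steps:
F(o, Y) = Y + o
A(H, I) = (-6/5 + I + I/H)/(2*H) (A(H, I) = (I + (I/H + 6*(-1/5)))/((2*H)) = (I + (I/H - 6/5))*(1/(2*H)) = (I + (-6/5 + I/H))*(1/(2*H)) = (-6/5 + I + I/H)*(1/(2*H)) = (-6/5 + I + I/H)/(2*H))
b(q, j) = 15*q (b(q, j) = (q*5)*(-2 + 5) = (5*q)*3 = 15*q)
b(A(-12, 7), 190) - 17459 = 15*((1/10)*(5*7 - 12*(-6 + 5*7))/(-12)**2) - 17459 = 15*((1/10)*(1/144)*(35 - 12*(-6 + 35))) - 17459 = 15*((1/10)*(1/144)*(35 - 12*29)) - 17459 = 15*((1/10)*(1/144)*(35 - 348)) - 17459 = 15*((1/10)*(1/144)*(-313)) - 17459 = 15*(-313/1440) - 17459 = -313/96 - 17459 = -1676377/96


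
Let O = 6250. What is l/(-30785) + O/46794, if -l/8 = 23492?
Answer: 4493341717/720276645 ≈ 6.2384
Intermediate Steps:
l = -187936 (l = -8*23492 = -187936)
l/(-30785) + O/46794 = -187936/(-30785) + 6250/46794 = -187936*(-1/30785) + 6250*(1/46794) = 187936/30785 + 3125/23397 = 4493341717/720276645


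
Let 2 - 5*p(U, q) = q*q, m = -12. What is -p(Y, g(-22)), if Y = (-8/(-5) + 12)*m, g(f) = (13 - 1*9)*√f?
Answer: -354/5 ≈ -70.800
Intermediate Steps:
g(f) = 4*√f (g(f) = (13 - 9)*√f = 4*√f)
Y = -816/5 (Y = (-8/(-5) + 12)*(-12) = (-8*(-⅕) + 12)*(-12) = (8/5 + 12)*(-12) = (68/5)*(-12) = -816/5 ≈ -163.20)
p(U, q) = ⅖ - q²/5 (p(U, q) = ⅖ - q*q/5 = ⅖ - q²/5)
-p(Y, g(-22)) = -(⅖ - (4*√(-22))²/5) = -(⅖ - (4*(I*√22))²/5) = -(⅖ - (4*I*√22)²/5) = -(⅖ - ⅕*(-352)) = -(⅖ + 352/5) = -1*354/5 = -354/5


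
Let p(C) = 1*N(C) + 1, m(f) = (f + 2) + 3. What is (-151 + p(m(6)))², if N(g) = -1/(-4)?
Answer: 358801/16 ≈ 22425.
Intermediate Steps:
N(g) = ¼ (N(g) = -1*(-¼) = ¼)
m(f) = 5 + f (m(f) = (2 + f) + 3 = 5 + f)
p(C) = 5/4 (p(C) = 1*(¼) + 1 = ¼ + 1 = 5/4)
(-151 + p(m(6)))² = (-151 + 5/4)² = (-599/4)² = 358801/16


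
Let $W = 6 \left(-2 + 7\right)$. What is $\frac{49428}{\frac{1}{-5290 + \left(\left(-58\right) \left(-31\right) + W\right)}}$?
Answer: $-171119736$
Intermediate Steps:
$W = 30$ ($W = 6 \cdot 5 = 30$)
$\frac{49428}{\frac{1}{-5290 + \left(\left(-58\right) \left(-31\right) + W\right)}} = \frac{49428}{\frac{1}{-5290 + \left(\left(-58\right) \left(-31\right) + 30\right)}} = \frac{49428}{\frac{1}{-5290 + \left(1798 + 30\right)}} = \frac{49428}{\frac{1}{-5290 + 1828}} = \frac{49428}{\frac{1}{-3462}} = \frac{49428}{- \frac{1}{3462}} = 49428 \left(-3462\right) = -171119736$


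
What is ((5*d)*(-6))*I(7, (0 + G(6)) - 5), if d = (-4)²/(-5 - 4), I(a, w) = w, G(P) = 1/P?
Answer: -2320/9 ≈ -257.78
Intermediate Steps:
d = -16/9 (d = 16/(-9) = -⅑*16 = -16/9 ≈ -1.7778)
((5*d)*(-6))*I(7, (0 + G(6)) - 5) = ((5*(-16/9))*(-6))*((0 + 1/6) - 5) = (-80/9*(-6))*((0 + ⅙) - 5) = 160*(⅙ - 5)/3 = (160/3)*(-29/6) = -2320/9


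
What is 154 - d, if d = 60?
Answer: 94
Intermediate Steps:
154 - d = 154 - 1*60 = 154 - 60 = 94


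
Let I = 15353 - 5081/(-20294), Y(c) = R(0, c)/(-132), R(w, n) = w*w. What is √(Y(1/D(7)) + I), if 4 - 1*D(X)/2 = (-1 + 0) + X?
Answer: √6323181445722/20294 ≈ 123.91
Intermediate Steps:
D(X) = 10 - 2*X (D(X) = 8 - 2*((-1 + 0) + X) = 8 - 2*(-1 + X) = 8 + (2 - 2*X) = 10 - 2*X)
R(w, n) = w²
Y(c) = 0 (Y(c) = 0²/(-132) = 0*(-1/132) = 0)
I = 311578863/20294 (I = 15353 - 5081*(-1)/20294 = 15353 - 1*(-5081/20294) = 15353 + 5081/20294 = 311578863/20294 ≈ 15353.)
√(Y(1/D(7)) + I) = √(0 + 311578863/20294) = √(311578863/20294) = √6323181445722/20294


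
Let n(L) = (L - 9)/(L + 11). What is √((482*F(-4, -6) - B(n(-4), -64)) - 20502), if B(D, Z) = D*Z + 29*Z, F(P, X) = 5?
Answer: 2*I*√200347/7 ≈ 127.89*I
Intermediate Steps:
n(L) = (-9 + L)/(11 + L)
B(D, Z) = 29*Z + D*Z
√((482*F(-4, -6) - B(n(-4), -64)) - 20502) = √((482*5 - (-64)*(29 + (-9 - 4)/(11 - 4))) - 20502) = √((2410 - (-64)*(29 - 13/7)) - 20502) = √((2410 - (-64)*190/7) - 20502) = √((2410 - 1*(-12160/7)) - 20502) = √((2410 + 12160/7) - 20502) = √(29030/7 - 20502) = √(-114484/7) = 2*I*√200347/7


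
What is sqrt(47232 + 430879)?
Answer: sqrt(478111) ≈ 691.46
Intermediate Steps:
sqrt(47232 + 430879) = sqrt(478111)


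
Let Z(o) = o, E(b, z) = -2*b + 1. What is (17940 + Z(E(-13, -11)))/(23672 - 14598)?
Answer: 17967/9074 ≈ 1.9801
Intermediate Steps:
E(b, z) = 1 - 2*b
(17940 + Z(E(-13, -11)))/(23672 - 14598) = (17940 + (1 - 2*(-13)))/(23672 - 14598) = (17940 + (1 + 26))/9074 = (17940 + 27)*(1/9074) = 17967*(1/9074) = 17967/9074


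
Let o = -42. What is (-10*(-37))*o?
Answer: -15540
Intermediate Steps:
(-10*(-37))*o = -10*(-37)*(-42) = 370*(-42) = -15540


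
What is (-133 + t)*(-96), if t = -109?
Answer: 23232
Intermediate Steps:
(-133 + t)*(-96) = (-133 - 109)*(-96) = -242*(-96) = 23232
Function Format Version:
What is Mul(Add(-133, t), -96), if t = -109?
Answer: 23232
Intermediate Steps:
Mul(Add(-133, t), -96) = Mul(Add(-133, -109), -96) = Mul(-242, -96) = 23232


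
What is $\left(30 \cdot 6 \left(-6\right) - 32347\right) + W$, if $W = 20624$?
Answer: $-12803$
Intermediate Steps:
$\left(30 \cdot 6 \left(-6\right) - 32347\right) + W = \left(30 \cdot 6 \left(-6\right) - 32347\right) + 20624 = \left(180 \left(-6\right) - 32347\right) + 20624 = \left(-1080 - 32347\right) + 20624 = -33427 + 20624 = -12803$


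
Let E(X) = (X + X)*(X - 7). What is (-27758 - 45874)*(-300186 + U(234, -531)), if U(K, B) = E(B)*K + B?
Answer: -9822257493984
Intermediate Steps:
E(X) = 2*X*(-7 + X) (E(X) = (2*X)*(-7 + X) = 2*X*(-7 + X))
U(K, B) = B + 2*B*K*(-7 + B) (U(K, B) = (2*B*(-7 + B))*K + B = 2*B*K*(-7 + B) + B = B + 2*B*K*(-7 + B))
(-27758 - 45874)*(-300186 + U(234, -531)) = (-27758 - 45874)*(-300186 - 531*(1 + 2*234*(-7 - 531))) = -73632*(-300186 - 531*(1 + 2*234*(-538))) = -73632*(-300186 - 531*(1 - 251784)) = -73632*(-300186 - 531*(-251783)) = -73632*(-300186 + 133696773) = -73632*133396587 = -9822257493984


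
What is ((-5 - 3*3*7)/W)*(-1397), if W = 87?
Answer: 94996/87 ≈ 1091.9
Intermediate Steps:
((-5 - 3*3*7)/W)*(-1397) = ((-5 - 3*3*7)/87)*(-1397) = ((-5 - 9*7)*(1/87))*(-1397) = ((-5 - 63)*(1/87))*(-1397) = -68*1/87*(-1397) = -68/87*(-1397) = 94996/87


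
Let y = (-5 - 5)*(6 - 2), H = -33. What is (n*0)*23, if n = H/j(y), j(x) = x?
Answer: 0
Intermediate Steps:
y = -40 (y = -10*4 = -40)
n = 33/40 (n = -33/(-40) = -33*(-1/40) = 33/40 ≈ 0.82500)
(n*0)*23 = ((33/40)*0)*23 = 0*23 = 0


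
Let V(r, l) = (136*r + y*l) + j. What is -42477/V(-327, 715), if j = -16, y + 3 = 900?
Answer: -42477/596867 ≈ -0.071167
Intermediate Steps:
y = 897 (y = -3 + 900 = 897)
V(r, l) = -16 + 136*r + 897*l (V(r, l) = (136*r + 897*l) - 16 = -16 + 136*r + 897*l)
-42477/V(-327, 715) = -42477/(-16 + 136*(-327) + 897*715) = -42477/(-16 - 44472 + 641355) = -42477/596867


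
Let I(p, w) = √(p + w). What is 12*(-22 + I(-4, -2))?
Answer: -264 + 12*I*√6 ≈ -264.0 + 29.394*I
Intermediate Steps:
12*(-22 + I(-4, -2)) = 12*(-22 + √(-4 - 2)) = 12*(-22 + √(-6)) = 12*(-22 + I*√6) = -264 + 12*I*√6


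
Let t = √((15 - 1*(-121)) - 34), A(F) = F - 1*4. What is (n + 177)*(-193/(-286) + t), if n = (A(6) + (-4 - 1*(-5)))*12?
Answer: 41109/286 + 213*√102 ≈ 2294.9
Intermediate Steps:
A(F) = -4 + F (A(F) = F - 4 = -4 + F)
n = 36 (n = ((-4 + 6) + (-4 - 1*(-5)))*12 = (2 + (-4 + 5))*12 = (2 + 1)*12 = 3*12 = 36)
t = √102 (t = √((15 + 121) - 34) = √(136 - 34) = √102 ≈ 10.100)
(n + 177)*(-193/(-286) + t) = (36 + 177)*(-193/(-286) + √102) = 213*(-193*(-1/286) + √102) = 213*(193/286 + √102) = 41109/286 + 213*√102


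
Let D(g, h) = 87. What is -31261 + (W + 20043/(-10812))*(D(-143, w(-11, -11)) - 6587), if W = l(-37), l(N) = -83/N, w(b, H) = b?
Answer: -66267196/1961 ≈ -33793.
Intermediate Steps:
W = 83/37 (W = -83/(-37) = -83*(-1/37) = 83/37 ≈ 2.2432)
-31261 + (W + 20043/(-10812))*(D(-143, w(-11, -11)) - 6587) = -31261 + (83/37 + 20043/(-10812))*(87 - 6587) = -31261 + (83/37 + 20043*(-1/10812))*(-6500) = -31261 + (83/37 - 393/212)*(-6500) = -31261 + (3055/7844)*(-6500) = -31261 - 4964375/1961 = -66267196/1961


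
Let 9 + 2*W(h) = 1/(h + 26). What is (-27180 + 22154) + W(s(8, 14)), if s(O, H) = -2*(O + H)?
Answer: -181099/36 ≈ -5030.5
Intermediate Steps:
s(O, H) = -2*H - 2*O (s(O, H) = -2*(H + O) = -2*H - 2*O)
W(h) = -9/2 + 1/(2*(26 + h)) (W(h) = -9/2 + 1/(2*(h + 26)) = -9/2 + 1/(2*(26 + h)))
(-27180 + 22154) + W(s(8, 14)) = (-27180 + 22154) + (-233 - 9*(-2*14 - 2*8))/(2*(26 + (-2*14 - 2*8))) = -5026 + (-233 - 9*(-28 - 16))/(2*(26 + (-28 - 16))) = -5026 + (-233 - 9*(-44))/(2*(26 - 44)) = -5026 + (½)*(-233 + 396)/(-18) = -5026 + (½)*(-1/18)*163 = -5026 - 163/36 = -181099/36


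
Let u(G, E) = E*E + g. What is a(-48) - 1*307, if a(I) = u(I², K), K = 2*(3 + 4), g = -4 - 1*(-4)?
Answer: -111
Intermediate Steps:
g = 0 (g = -4 + 4 = 0)
K = 14 (K = 2*7 = 14)
u(G, E) = E² (u(G, E) = E*E + 0 = E² + 0 = E²)
a(I) = 196 (a(I) = 14² = 196)
a(-48) - 1*307 = 196 - 1*307 = 196 - 307 = -111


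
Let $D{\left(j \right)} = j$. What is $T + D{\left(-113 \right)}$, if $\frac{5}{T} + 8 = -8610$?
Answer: $- \frac{973839}{8618} \approx -113.0$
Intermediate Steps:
$T = - \frac{5}{8618}$ ($T = \frac{5}{-8 - 8610} = \frac{5}{-8618} = 5 \left(- \frac{1}{8618}\right) = - \frac{5}{8618} \approx -0.00058018$)
$T + D{\left(-113 \right)} = - \frac{5}{8618} - 113 = - \frac{973839}{8618}$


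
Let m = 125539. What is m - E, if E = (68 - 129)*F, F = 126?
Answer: 133225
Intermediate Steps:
E = -7686 (E = (68 - 129)*126 = -61*126 = -7686)
m - E = 125539 - 1*(-7686) = 125539 + 7686 = 133225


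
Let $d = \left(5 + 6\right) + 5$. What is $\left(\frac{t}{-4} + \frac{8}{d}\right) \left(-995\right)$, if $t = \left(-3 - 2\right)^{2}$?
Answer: $\frac{22885}{4} \approx 5721.3$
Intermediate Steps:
$d = 16$ ($d = 11 + 5 = 16$)
$t = 25$ ($t = \left(-5\right)^{2} = 25$)
$\left(\frac{t}{-4} + \frac{8}{d}\right) \left(-995\right) = \left(\frac{25}{-4} + \frac{8}{16}\right) \left(-995\right) = \left(25 \left(- \frac{1}{4}\right) + 8 \cdot \frac{1}{16}\right) \left(-995\right) = \left(- \frac{25}{4} + \frac{1}{2}\right) \left(-995\right) = \left(- \frac{23}{4}\right) \left(-995\right) = \frac{22885}{4}$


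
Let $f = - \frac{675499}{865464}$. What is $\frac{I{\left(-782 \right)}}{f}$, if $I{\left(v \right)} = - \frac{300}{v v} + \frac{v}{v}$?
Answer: $- \frac{132248091984}{103270962619} \approx -1.2806$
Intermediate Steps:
$f = - \frac{675499}{865464}$ ($f = \left(-675499\right) \frac{1}{865464} = - \frac{675499}{865464} \approx -0.78051$)
$I{\left(v \right)} = 1 - \frac{300}{v^{2}}$ ($I{\left(v \right)} = - \frac{300}{v^{2}} + 1 = 1 - \frac{300}{v^{2}}$)
$\frac{I{\left(-782 \right)}}{f} = \frac{1 - \frac{300}{611524}}{- \frac{675499}{865464}} = \left(1 - \frac{75}{152881}\right) \left(- \frac{865464}{675499}\right) = \frac{152806}{152881} \left(- \frac{865464}{675499}\right) = - \frac{132248091984}{103270962619}$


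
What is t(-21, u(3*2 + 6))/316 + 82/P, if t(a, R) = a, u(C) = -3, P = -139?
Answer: -28831/43924 ≈ -0.65638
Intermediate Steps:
t(-21, u(3*2 + 6))/316 + 82/P = -21/316 + 82/(-139) = -21*1/316 + 82*(-1/139) = -21/316 - 82/139 = -28831/43924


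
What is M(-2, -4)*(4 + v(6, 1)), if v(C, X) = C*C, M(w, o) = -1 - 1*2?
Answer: -120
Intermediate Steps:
M(w, o) = -3 (M(w, o) = -1 - 2 = -3)
v(C, X) = C²
M(-2, -4)*(4 + v(6, 1)) = -3*(4 + 6²) = -3*(4 + 36) = -3*40 = -120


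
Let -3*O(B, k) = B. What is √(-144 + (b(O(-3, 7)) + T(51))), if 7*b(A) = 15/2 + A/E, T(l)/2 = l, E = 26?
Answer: 2*I*√1729/13 ≈ 6.3971*I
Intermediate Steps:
O(B, k) = -B/3
T(l) = 2*l
b(A) = 15/14 + A/182 (b(A) = (15/2 + A/26)/7 = 15/14 + A/182)
√(-144 + (b(O(-3, 7)) + T(51))) = √(-144 + ((15/14 + (-⅓*(-3))/182) + 2*51)) = √(-144 + ((15/14 + (1/182)*1) + 102)) = √(-144 + ((15/14 + 1/182) + 102)) = √(-144 + (14/13 + 102)) = √(-144 + 1340/13) = √(-532/13) = 2*I*√1729/13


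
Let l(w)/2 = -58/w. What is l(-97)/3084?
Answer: 29/74787 ≈ 0.00038777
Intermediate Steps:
l(w) = -116/w (l(w) = 2*(-58/w) = -116/w)
l(-97)/3084 = -116/(-97)/3084 = -116*(-1/97)*(1/3084) = (116/97)*(1/3084) = 29/74787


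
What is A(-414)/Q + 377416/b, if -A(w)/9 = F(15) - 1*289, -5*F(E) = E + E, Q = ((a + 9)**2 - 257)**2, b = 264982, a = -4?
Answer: 10508782997/7131195584 ≈ 1.4736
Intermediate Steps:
Q = 53824 (Q = ((-4 + 9)**2 - 257)**2 = (5**2 - 257)**2 = (25 - 257)**2 = (-232)**2 = 53824)
F(E) = -2*E/5 (F(E) = -(E + E)/5 = -2*E/5)
A(w) = 2655 (A(w) = -9*(-2/5*15 - 1*289) = -9*(-6 - 289) = -9*(-295) = 2655)
A(-414)/Q + 377416/b = 2655/53824 + 377416/264982 = 2655*(1/53824) + 377416*(1/264982) = 2655/53824 + 188708/132491 = 10508782997/7131195584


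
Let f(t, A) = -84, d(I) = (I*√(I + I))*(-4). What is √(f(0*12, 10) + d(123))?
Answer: 2*√(-21 - 123*√246) ≈ 88.322*I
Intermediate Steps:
d(I) = -4*√2*I^(3/2) (d(I) = (I*√(2*I))*(-4) = (I*(√2*√I))*(-4) = (√2*I^(3/2))*(-4) = -4*√2*I^(3/2))
√(f(0*12, 10) + d(123)) = √(-84 - 4*√2*123^(3/2)) = √(-84 - 4*√2*123*√123) = √(-84 - 492*√246)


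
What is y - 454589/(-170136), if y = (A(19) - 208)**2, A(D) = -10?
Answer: 8085997853/170136 ≈ 47527.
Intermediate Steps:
y = 47524 (y = (-10 - 208)**2 = (-218)**2 = 47524)
y - 454589/(-170136) = 47524 - 454589/(-170136) = 47524 - 454589*(-1)/170136 = 47524 - 1*(-454589/170136) = 47524 + 454589/170136 = 8085997853/170136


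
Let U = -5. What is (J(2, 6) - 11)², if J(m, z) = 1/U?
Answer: 3136/25 ≈ 125.44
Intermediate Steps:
J(m, z) = -⅕ (J(m, z) = 1/(-5) = 1*(-⅕) = -⅕)
(J(2, 6) - 11)² = (-⅕ - 11)² = (-56/5)² = 3136/25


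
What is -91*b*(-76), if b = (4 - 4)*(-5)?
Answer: 0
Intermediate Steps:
b = 0 (b = 0*(-5) = 0)
-91*b*(-76) = -91*0*(-76) = 0*(-76) = 0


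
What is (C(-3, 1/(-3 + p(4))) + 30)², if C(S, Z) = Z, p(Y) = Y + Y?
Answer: 22801/25 ≈ 912.04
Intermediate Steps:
p(Y) = 2*Y
(C(-3, 1/(-3 + p(4))) + 30)² = (1/(-3 + 2*4) + 30)² = (1/(-3 + 8) + 30)² = (1/5 + 30)² = (⅕ + 30)² = (151/5)² = 22801/25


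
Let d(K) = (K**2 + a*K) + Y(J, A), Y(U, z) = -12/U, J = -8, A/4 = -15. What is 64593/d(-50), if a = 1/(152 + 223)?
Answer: 1937790/75041 ≈ 25.823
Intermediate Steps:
A = -60 (A = 4*(-15) = -60)
a = 1/375 ≈ 0.0026667
d(K) = 3/2 + K**2 + K/375 (d(K) = (K**2 + K/375) - 12/(-8) = (K**2 + K/375) - 12*(-1/8) = (K**2 + K/375) + 3/2 = 3/2 + K**2 + K/375)
64593/d(-50) = 64593/(3/2 + (-50)**2 + (1/375)*(-50)) = 64593/(3/2 + 2500 - 2/15) = 64593/(75041/30) = 64593*(30/75041) = 1937790/75041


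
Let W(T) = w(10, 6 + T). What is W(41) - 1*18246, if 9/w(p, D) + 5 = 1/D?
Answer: -474443/26 ≈ -18248.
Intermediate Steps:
w(p, D) = 9/(-5 + 1/D)
W(T) = -9*(6 + T)/(29 + 5*T) (W(T) = -9*(6 + T)/(-1 + 5*(6 + T)) = -9*(6 + T)/(-1 + (30 + 5*T)) = -9*(6 + T)/(29 + 5*T))
W(41) - 1*18246 = 9*(-6 - 1*41)/(29 + 5*41) - 1*18246 = 9*(-6 - 41)/(29 + 205) - 18246 = 9*(-47)/234 - 18246 = 9*(1/234)*(-47) - 18246 = -47/26 - 18246 = -474443/26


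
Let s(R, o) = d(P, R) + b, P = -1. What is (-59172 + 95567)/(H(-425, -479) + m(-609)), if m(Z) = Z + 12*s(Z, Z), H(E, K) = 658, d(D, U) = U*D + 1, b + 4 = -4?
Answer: 36395/7273 ≈ 5.0041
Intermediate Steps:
b = -8 (b = -4 - 4 = -8)
d(D, U) = 1 + D*U (d(D, U) = D*U + 1 = 1 + D*U)
s(R, o) = -7 - R (s(R, o) = (1 - R) - 8 = -7 - R)
m(Z) = -84 - 11*Z (m(Z) = Z + 12*(-7 - Z) = Z + (-84 - 12*Z) = -84 - 11*Z)
(-59172 + 95567)/(H(-425, -479) + m(-609)) = (-59172 + 95567)/(658 + (-84 - 11*(-609))) = 36395/(658 + (-84 + 6699)) = 36395/(658 + 6615) = 36395/7273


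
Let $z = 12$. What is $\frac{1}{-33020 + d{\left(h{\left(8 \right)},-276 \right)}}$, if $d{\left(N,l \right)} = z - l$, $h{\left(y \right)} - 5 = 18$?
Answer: $- \frac{1}{32732} \approx -3.0551 \cdot 10^{-5}$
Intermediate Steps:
$h{\left(y \right)} = 23$ ($h{\left(y \right)} = 5 + 18 = 23$)
$d{\left(N,l \right)} = 12 - l$
$\frac{1}{-33020 + d{\left(h{\left(8 \right)},-276 \right)}} = \frac{1}{-33020 + \left(12 - -276\right)} = \frac{1}{-33020 + \left(12 + 276\right)} = \frac{1}{-33020 + 288} = \frac{1}{-32732} = - \frac{1}{32732}$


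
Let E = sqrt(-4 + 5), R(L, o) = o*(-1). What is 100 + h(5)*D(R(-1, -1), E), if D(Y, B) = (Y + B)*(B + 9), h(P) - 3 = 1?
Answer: 180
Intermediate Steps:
R(L, o) = -o
E = 1 (E = sqrt(1) = 1)
h(P) = 4 (h(P) = 3 + 1 = 4)
D(Y, B) = (9 + B)*(B + Y) (D(Y, B) = (B + Y)*(9 + B) = (9 + B)*(B + Y))
100 + h(5)*D(R(-1, -1), E) = 100 + 4*(1**2 + 9*1 + 9*(-1*(-1)) + 1*(-1*(-1))) = 100 + 4*(1 + 9 + 9*1 + 1*1) = 100 + 4*(1 + 9 + 9 + 1) = 100 + 4*20 = 100 + 80 = 180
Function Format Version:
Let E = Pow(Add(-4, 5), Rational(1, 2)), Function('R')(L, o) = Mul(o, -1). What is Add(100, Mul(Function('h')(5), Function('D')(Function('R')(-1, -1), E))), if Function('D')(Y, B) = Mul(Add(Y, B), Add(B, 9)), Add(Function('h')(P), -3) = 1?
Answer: 180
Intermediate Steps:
Function('R')(L, o) = Mul(-1, o)
E = 1 (E = Pow(1, Rational(1, 2)) = 1)
Function('h')(P) = 4 (Function('h')(P) = Add(3, 1) = 4)
Function('D')(Y, B) = Mul(Add(9, B), Add(B, Y)) (Function('D')(Y, B) = Mul(Add(B, Y), Add(9, B)) = Mul(Add(9, B), Add(B, Y)))
Add(100, Mul(Function('h')(5), Function('D')(Function('R')(-1, -1), E))) = Add(100, Mul(4, Add(Pow(1, 2), Mul(9, 1), Mul(9, Mul(-1, -1)), Mul(1, Mul(-1, -1))))) = Add(100, Mul(4, Add(1, 9, Mul(9, 1), Mul(1, 1)))) = Add(100, Mul(4, Add(1, 9, 9, 1))) = Add(100, Mul(4, 20)) = Add(100, 80) = 180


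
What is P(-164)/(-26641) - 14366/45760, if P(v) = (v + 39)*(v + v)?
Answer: -102676573/55413280 ≈ -1.8529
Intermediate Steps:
P(v) = 2*v*(39 + v) (P(v) = (39 + v)*(2*v) = 2*v*(39 + v))
P(-164)/(-26641) - 14366/45760 = (2*(-164)*(39 - 164))/(-26641) - 14366/45760 = (2*(-164)*(-125))*(-1/26641) - 14366*1/45760 = 41000*(-1/26641) - 653/2080 = -41000/26641 - 653/2080 = -102676573/55413280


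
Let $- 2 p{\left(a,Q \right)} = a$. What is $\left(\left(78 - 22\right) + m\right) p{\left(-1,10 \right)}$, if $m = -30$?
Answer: $13$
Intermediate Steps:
$p{\left(a,Q \right)} = - \frac{a}{2}$
$\left(\left(78 - 22\right) + m\right) p{\left(-1,10 \right)} = \left(\left(78 - 22\right) - 30\right) \left(\left(- \frac{1}{2}\right) \left(-1\right)\right) = \left(56 - 30\right) \frac{1}{2} = 26 \cdot \frac{1}{2} = 13$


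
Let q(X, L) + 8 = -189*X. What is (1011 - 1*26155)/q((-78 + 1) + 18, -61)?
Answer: -25144/11143 ≈ -2.2565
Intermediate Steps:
q(X, L) = -8 - 189*X
(1011 - 1*26155)/q((-78 + 1) + 18, -61) = (1011 - 1*26155)/(-8 - 189*((-78 + 1) + 18)) = (1011 - 26155)/(-8 - 189*(-77 + 18)) = -25144/(-8 - 189*(-59)) = -25144/(-8 + 11151) = -25144/11143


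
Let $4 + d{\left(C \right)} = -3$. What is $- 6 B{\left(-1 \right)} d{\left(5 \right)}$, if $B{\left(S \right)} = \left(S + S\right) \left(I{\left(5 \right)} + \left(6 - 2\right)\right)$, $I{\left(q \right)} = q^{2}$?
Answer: $-2436$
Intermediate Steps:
$d{\left(C \right)} = -7$ ($d{\left(C \right)} = -4 - 3 = -7$)
$B{\left(S \right)} = 58 S$ ($B{\left(S \right)} = \left(S + S\right) \left(5^{2} + \left(6 - 2\right)\right) = 2 S \left(25 + \left(6 - 2\right)\right) = 2 S \left(25 + 4\right) = 2 S 29 = 58 S$)
$- 6 B{\left(-1 \right)} d{\left(5 \right)} = - 6 \cdot 58 \left(-1\right) \left(-7\right) = \left(-6\right) \left(-58\right) \left(-7\right) = 348 \left(-7\right) = -2436$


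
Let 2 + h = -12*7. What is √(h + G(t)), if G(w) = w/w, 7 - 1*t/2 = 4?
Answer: I*√85 ≈ 9.2195*I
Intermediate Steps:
t = 6 (t = 14 - 2*4 = 14 - 8 = 6)
G(w) = 1
h = -86 (h = -2 - 12*7 = -2 - 84 = -86)
√(h + G(t)) = √(-86 + 1) = √(-85) = I*√85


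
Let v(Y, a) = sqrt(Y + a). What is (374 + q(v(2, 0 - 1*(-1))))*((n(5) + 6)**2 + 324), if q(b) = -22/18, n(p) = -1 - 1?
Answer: 1140700/9 ≈ 1.2674e+5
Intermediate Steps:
n(p) = -2
q(b) = -11/9 (q(b) = -22*1/18 = -11/9)
(374 + q(v(2, 0 - 1*(-1))))*((n(5) + 6)**2 + 324) = (374 - 11/9)*((-2 + 6)**2 + 324) = 3355*(4**2 + 324)/9 = 3355*(16 + 324)/9 = (3355/9)*340 = 1140700/9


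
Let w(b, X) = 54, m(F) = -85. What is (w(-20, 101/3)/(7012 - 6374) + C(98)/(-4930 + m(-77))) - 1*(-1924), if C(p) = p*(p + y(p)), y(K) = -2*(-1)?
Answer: 614999109/319957 ≈ 1922.1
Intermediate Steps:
y(K) = 2
C(p) = p*(2 + p) (C(p) = p*(p + 2) = p*(2 + p))
(w(-20, 101/3)/(7012 - 6374) + C(98)/(-4930 + m(-77))) - 1*(-1924) = (54/(7012 - 6374) + (98*(2 + 98))/(-4930 - 85)) - 1*(-1924) = (54/638 + (98*100)/(-5015)) + 1924 = (54*(1/638) + 9800*(-1/5015)) + 1924 = (27/319 - 1960/1003) + 1924 = -598159/319957 + 1924 = 614999109/319957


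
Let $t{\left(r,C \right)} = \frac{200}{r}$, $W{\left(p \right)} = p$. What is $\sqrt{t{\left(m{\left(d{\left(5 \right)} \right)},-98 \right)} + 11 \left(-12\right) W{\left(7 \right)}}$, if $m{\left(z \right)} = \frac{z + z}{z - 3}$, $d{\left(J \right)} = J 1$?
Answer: $2 i \sqrt{221} \approx 29.732 i$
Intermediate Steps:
$d{\left(J \right)} = J$
$m{\left(z \right)} = \frac{2 z}{-3 + z}$
$\sqrt{t{\left(m{\left(d{\left(5 \right)} \right)},-98 \right)} + 11 \left(-12\right) W{\left(7 \right)}} = \sqrt{\frac{200}{2 \cdot 5 \frac{1}{-3 + 5}} + 11 \left(-12\right) 7} = \sqrt{\frac{200}{2 \cdot 5 \cdot \frac{1}{2}} - 924} = \sqrt{\frac{200}{5} - 924} = \sqrt{200 \cdot \frac{1}{5} - 924} = \sqrt{40 - 924} = \sqrt{-884} = 2 i \sqrt{221}$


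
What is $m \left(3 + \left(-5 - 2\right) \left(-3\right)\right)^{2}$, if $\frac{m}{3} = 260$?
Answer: $449280$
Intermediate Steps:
$m = 780$ ($m = 3 \cdot 260 = 780$)
$m \left(3 + \left(-5 - 2\right) \left(-3\right)\right)^{2} = 780 \left(3 + \left(-5 - 2\right) \left(-3\right)\right)^{2} = 780 \left(3 - -21\right)^{2} = 780 \left(3 + 21\right)^{2} = 780 \cdot 24^{2} = 780 \cdot 576 = 449280$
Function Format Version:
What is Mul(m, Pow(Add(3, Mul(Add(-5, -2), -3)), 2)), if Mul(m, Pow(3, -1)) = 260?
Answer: 449280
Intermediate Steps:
m = 780 (m = Mul(3, 260) = 780)
Mul(m, Pow(Add(3, Mul(Add(-5, -2), -3)), 2)) = Mul(780, Pow(Add(3, Mul(Add(-5, -2), -3)), 2)) = Mul(780, Pow(Add(3, Mul(-7, -3)), 2)) = Mul(780, Pow(Add(3, 21), 2)) = Mul(780, Pow(24, 2)) = Mul(780, 576) = 449280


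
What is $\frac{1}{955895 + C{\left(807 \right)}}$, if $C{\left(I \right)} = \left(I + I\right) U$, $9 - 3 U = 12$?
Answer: $\frac{1}{954281} \approx 1.0479 \cdot 10^{-6}$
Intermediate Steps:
$U = -1$ ($U = 3 - 4 = -1$)
$C{\left(I \right)} = - 2 I$ ($C{\left(I \right)} = \left(I + I\right) \left(-1\right) = 2 I \left(-1\right) = - 2 I$)
$\frac{1}{955895 + C{\left(807 \right)}} = \frac{1}{955895 - 1614} = \frac{1}{954281}$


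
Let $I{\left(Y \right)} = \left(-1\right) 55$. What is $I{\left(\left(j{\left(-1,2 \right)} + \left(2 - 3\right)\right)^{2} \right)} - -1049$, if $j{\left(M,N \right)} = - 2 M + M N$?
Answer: $994$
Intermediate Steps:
$I{\left(Y \right)} = -55$
$I{\left(\left(j{\left(-1,2 \right)} + \left(2 - 3\right)\right)^{2} \right)} - -1049 = -55 - -1049 = -55 + 1049 = 994$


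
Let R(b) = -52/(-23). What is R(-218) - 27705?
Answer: -637163/23 ≈ -27703.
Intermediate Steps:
R(b) = 52/23 (R(b) = -52*(-1/23) = 52/23)
R(-218) - 27705 = 52/23 - 27705 = -637163/23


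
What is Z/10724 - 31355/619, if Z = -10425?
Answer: -342704095/6638156 ≈ -51.626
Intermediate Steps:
Z/10724 - 31355/619 = -10425/10724 - 31355/619 = -342704095/6638156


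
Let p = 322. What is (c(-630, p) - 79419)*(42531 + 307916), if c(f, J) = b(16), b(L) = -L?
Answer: -27837757445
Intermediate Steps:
c(f, J) = -16 (c(f, J) = -1*16 = -16)
(c(-630, p) - 79419)*(42531 + 307916) = (-16 - 79419)*(42531 + 307916) = -79435*350447 = -27837757445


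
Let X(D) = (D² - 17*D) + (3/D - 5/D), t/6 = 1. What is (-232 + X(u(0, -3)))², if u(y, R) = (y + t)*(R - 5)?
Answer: 4804291969/576 ≈ 8.3408e+6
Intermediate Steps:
t = 6 (t = 6*1 = 6)
u(y, R) = (-5 + R)*(6 + y) (u(y, R) = (y + 6)*(R - 5) = (6 + y)*(-5 + R) = (-5 + R)*(6 + y))
X(D) = D² - 17*D - 2/D (X(D) = (D² - 17*D) - 2/D = D² - 17*D - 2/D)
(-232 + X(u(0, -3)))² = (-232 + (-2 + (-30 - 5*0 + 6*(-3) - 3*0)²*(-17 + (-30 - 5*0 + 6*(-3) - 3*0)))/(-30 - 5*0 + 6*(-3) - 3*0))² = (-232 + (-2 + (-30 + 0 - 18 + 0)²*(-17 + (-30 + 0 - 18 + 0)))/(-30 + 0 - 18 + 0))² = (-232 + (-2 + (-48)²*(-17 - 48))/(-48))² = (-232 - (-2 + 2304*(-65))/48)² = (-232 - (-2 - 149760)/48)² = (-232 - 1/48*(-149762))² = (-232 + 74881/24)² = (69313/24)² = 4804291969/576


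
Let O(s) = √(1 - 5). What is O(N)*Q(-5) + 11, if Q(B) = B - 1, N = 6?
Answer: 11 - 12*I ≈ 11.0 - 12.0*I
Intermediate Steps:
Q(B) = -1 + B
O(s) = 2*I (O(s) = √(-4) = 2*I)
O(N)*Q(-5) + 11 = (2*I)*(-1 - 5) + 11 = (2*I)*(-6) + 11 = -12*I + 11 = 11 - 12*I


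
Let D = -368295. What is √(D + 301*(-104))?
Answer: I*√399599 ≈ 632.14*I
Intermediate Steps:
√(D + 301*(-104)) = √(-368295 + 301*(-104)) = √(-368295 - 31304) = √(-399599) = I*√399599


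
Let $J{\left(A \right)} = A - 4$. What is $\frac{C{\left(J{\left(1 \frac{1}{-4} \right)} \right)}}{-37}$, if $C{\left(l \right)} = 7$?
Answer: $- \frac{7}{37} \approx -0.18919$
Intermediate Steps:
$J{\left(A \right)} = -4 + A$
$\frac{C{\left(J{\left(1 \frac{1}{-4} \right)} \right)}}{-37} = \frac{7}{-37} = 7 \left(- \frac{1}{37}\right) = - \frac{7}{37}$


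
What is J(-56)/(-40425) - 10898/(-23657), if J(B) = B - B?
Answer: 10898/23657 ≈ 0.46067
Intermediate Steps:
J(B) = 0
J(-56)/(-40425) - 10898/(-23657) = 0/(-40425) - 10898/(-23657) = 0*(-1/40425) - 10898*(-1/23657) = 0 + 10898/23657 = 10898/23657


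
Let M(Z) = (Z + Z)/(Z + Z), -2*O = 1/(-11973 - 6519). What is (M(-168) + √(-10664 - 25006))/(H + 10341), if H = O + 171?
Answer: 36984/388775809 + 36984*I*√35670/388775809 ≈ 9.5129e-5 + 0.017967*I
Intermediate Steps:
O = 1/36984 (O = -1/(2*(-11973 - 6519)) = -½/(-18492) = -½*(-1/18492) = 1/36984 ≈ 2.7039e-5)
M(Z) = 1 (M(Z) = (2*Z)/((2*Z)) = (2*Z)*(1/(2*Z)) = 1)
H = 6324265/36984 (H = 1/36984 + 171 = 6324265/36984 ≈ 171.00)
(M(-168) + √(-10664 - 25006))/(H + 10341) = (1 + √(-10664 - 25006))/(6324265/36984 + 10341) = (1 + √(-35670))/(388775809/36984) = (1 + I*√35670)*(36984/388775809) = 36984/388775809 + 36984*I*√35670/388775809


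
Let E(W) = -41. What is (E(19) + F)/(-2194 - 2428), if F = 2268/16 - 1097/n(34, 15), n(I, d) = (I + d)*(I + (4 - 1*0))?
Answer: -372999/17212328 ≈ -0.021670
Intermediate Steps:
n(I, d) = (4 + I)*(I + d) (n(I, d) = (I + d)*(I + (4 + 0)) = (I + d)*(I + 4) = (I + d)*(4 + I) = (4 + I)*(I + d))
F = 525683/3724 (F = 2268/16 - 1097/(34**2 + 4*34 + 4*15 + 34*15) = 2268*(1/16) - 1097/(1156 + 136 + 60 + 510) = 567/4 - 1097/1862 = 525683/3724 ≈ 141.16)
(E(19) + F)/(-2194 - 2428) = (-41 + 525683/3724)/(-2194 - 2428) = (372999/3724)/(-4622) = (372999/3724)*(-1/4622) = -372999/17212328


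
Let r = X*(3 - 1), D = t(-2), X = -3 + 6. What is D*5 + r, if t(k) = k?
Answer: -4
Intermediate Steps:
X = 3
D = -2
r = 6 (r = 3*(3 - 1) = 3*2 = 6)
D*5 + r = -2*5 + 6 = -10 + 6 = -4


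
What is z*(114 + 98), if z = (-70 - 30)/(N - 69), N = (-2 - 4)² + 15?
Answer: 10600/9 ≈ 1177.8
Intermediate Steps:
N = 51 (N = (-6)² + 15 = 36 + 15 = 51)
z = 50/9 (z = (-70 - 30)/(51 - 69) = -100/(-18) = -100*(-1/18) = 50/9 ≈ 5.5556)
z*(114 + 98) = 50*(114 + 98)/9 = (50/9)*212 = 10600/9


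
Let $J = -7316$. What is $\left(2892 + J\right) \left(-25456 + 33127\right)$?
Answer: $-33936504$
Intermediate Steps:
$\left(2892 + J\right) \left(-25456 + 33127\right) = \left(2892 - 7316\right) \left(-25456 + 33127\right) = \left(-4424\right) 7671 = -33936504$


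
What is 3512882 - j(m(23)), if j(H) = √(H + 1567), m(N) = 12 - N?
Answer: 3512882 - 2*√389 ≈ 3.5128e+6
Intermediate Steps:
j(H) = √(1567 + H)
3512882 - j(m(23)) = 3512882 - √(1567 + (12 - 1*23)) = 3512882 - √(1567 + (12 - 23)) = 3512882 - √(1567 - 11) = 3512882 - √1556 = 3512882 - 2*√389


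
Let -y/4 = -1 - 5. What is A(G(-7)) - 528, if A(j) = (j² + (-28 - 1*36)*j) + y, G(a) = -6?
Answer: -84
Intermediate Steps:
y = 24 (y = -4*(-1 - 5) = -4*(-6) = 24)
A(j) = 24 + j² - 64*j (A(j) = (j² + (-28 - 1*36)*j) + 24 = (j² + (-28 - 36)*j) + 24 = (j² - 64*j) + 24 = 24 + j² - 64*j)
A(G(-7)) - 528 = (24 + (-6)² - 64*(-6)) - 528 = (24 + 36 + 384) - 528 = 444 - 528 = -84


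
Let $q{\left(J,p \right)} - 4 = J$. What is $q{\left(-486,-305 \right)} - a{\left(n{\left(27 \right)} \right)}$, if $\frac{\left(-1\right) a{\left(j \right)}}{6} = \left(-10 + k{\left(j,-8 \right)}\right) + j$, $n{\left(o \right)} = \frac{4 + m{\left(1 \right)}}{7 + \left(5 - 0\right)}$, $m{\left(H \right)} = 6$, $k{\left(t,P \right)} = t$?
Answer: $-532$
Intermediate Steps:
$q{\left(J,p \right)} = 4 + J$
$n{\left(o \right)} = \frac{5}{6}$ ($n{\left(o \right)} = \frac{4 + 6}{7 + \left(5 - 0\right)} = \frac{10}{7 + \left(5 + 0\right)} = \frac{10}{7 + 5} = \frac{10}{12} = 10 \cdot \frac{1}{12} = \frac{5}{6}$)
$a{\left(j \right)} = 60 - 12 j$ ($a{\left(j \right)} = - 6 \left(\left(-10 + j\right) + j\right) = - 6 \left(-10 + 2 j\right) = 60 - 12 j$)
$q{\left(-486,-305 \right)} - a{\left(n{\left(27 \right)} \right)} = \left(4 - 486\right) - \left(60 - 10\right) = -482 - \left(60 - 10\right) = -482 - 50 = -532$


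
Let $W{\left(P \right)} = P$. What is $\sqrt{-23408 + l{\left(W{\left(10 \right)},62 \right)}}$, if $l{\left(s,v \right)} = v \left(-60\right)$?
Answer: $2 i \sqrt{6782} \approx 164.71 i$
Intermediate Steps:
$l{\left(s,v \right)} = - 60 v$
$\sqrt{-23408 + l{\left(W{\left(10 \right)},62 \right)}} = \sqrt{-23408 - 3720} = \sqrt{-27128} = 2 i \sqrt{6782}$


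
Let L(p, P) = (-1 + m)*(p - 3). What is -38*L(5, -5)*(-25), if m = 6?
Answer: 9500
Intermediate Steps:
L(p, P) = -15 + 5*p (L(p, P) = (-1 + 6)*(p - 3) = 5*(-3 + p) = -15 + 5*p)
-38*L(5, -5)*(-25) = -38*(-15 + 5*5)*(-25) = -38*(-15 + 25)*(-25) = -38*10*(-25) = -380*(-25) = 9500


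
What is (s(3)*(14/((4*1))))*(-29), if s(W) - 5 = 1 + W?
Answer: -1827/2 ≈ -913.50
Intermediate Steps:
s(W) = 6 + W (s(W) = 5 + (1 + W) = 6 + W)
(s(3)*(14/((4*1))))*(-29) = ((6 + 3)*(14/((4*1))))*(-29) = (9*(14/4))*(-29) = (9*(14*(¼)))*(-29) = (9*(7/2))*(-29) = (63/2)*(-29) = -1827/2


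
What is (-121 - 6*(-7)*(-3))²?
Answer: 61009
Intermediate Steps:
(-121 - 6*(-7)*(-3))² = (-121 + 42*(-3))² = (-121 - 126)² = (-247)² = 61009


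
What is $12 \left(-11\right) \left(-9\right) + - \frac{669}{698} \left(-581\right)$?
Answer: $\frac{1217913}{698} \approx 1744.9$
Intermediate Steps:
$12 \left(-11\right) \left(-9\right) + - \frac{669}{698} \left(-581\right) = \left(-132\right) \left(-9\right) + \left(-669\right) \frac{1}{698} \left(-581\right) = 1188 - - \frac{388689}{698} = 1188 + \frac{388689}{698} = \frac{1217913}{698}$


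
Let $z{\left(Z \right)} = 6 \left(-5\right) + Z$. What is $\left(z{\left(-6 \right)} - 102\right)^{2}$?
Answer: $19044$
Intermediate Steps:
$z{\left(Z \right)} = -30 + Z$
$\left(z{\left(-6 \right)} - 102\right)^{2} = \left(\left(-30 - 6\right) - 102\right)^{2} = \left(-36 - 102\right)^{2} = \left(-138\right)^{2} = 19044$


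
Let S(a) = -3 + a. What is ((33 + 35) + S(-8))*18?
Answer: 1026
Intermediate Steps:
((33 + 35) + S(-8))*18 = ((33 + 35) + (-3 - 8))*18 = (68 - 11)*18 = 57*18 = 1026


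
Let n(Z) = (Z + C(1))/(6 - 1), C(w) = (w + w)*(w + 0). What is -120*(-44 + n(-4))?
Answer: 5328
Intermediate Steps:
C(w) = 2*w**2 (C(w) = (2*w)*w = 2*w**2)
n(Z) = 2/5 + Z/5 (n(Z) = (Z + 2*1**2)/(6 - 1) = (Z + 2*1)/5 = (Z + 2)*(1/5) = (2 + Z)*(1/5) = 2/5 + Z/5)
-120*(-44 + n(-4)) = -120*(-44 + (2/5 + (1/5)*(-4))) = -120*(-44 + (2/5 - 4/5)) = -120*(-44 - 2/5) = -120*(-222/5) = 5328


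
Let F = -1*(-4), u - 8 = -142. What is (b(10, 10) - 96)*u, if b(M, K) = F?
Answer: 12328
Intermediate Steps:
u = -134 (u = 8 - 142 = -134)
F = 4
b(M, K) = 4
(b(10, 10) - 96)*u = (4 - 96)*(-134) = -92*(-134) = 12328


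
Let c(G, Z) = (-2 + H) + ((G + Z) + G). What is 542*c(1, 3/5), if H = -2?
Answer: -3794/5 ≈ -758.80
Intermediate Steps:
c(G, Z) = -4 + Z + 2*G (c(G, Z) = (-2 - 2) + ((G + Z) + G) = -4 + (Z + 2*G) = -4 + Z + 2*G)
542*c(1, 3/5) = 542*(-4 + 3/5 + 2*1) = 542*(-4 + 3*(1/5) + 2) = 542*(-4 + 3/5 + 2) = 542*(-7/5) = -3794/5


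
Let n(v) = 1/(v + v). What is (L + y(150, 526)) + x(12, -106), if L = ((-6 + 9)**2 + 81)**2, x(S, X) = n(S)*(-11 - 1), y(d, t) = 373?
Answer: 16945/2 ≈ 8472.5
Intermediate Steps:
n(v) = 1/(2*v)
x(S, X) = -6/S (x(S, X) = (1/(2*S))*(-11 - 1) = (1/(2*S))*(-12) = -6/S)
L = 8100 (L = (3**2 + 81)**2 = (9 + 81)**2 = 90**2 = 8100)
(L + y(150, 526)) + x(12, -106) = (8100 + 373) - 6/12 = 8473 - 6*1/12 = 8473 - 1/2 = 16945/2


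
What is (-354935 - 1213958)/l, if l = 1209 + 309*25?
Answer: -1568893/8934 ≈ -175.61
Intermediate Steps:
l = 8934 (l = 1209 + 7725 = 8934)
(-354935 - 1213958)/l = (-354935 - 1213958)/8934 = -1568893*1/8934 = -1568893/8934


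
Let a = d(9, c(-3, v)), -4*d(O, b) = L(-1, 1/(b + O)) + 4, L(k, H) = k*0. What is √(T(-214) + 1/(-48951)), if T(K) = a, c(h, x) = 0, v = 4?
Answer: 2*I*√1358418/2331 ≈ 1.0*I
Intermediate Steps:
L(k, H) = 0
d(O, b) = -1 (d(O, b) = -(0 + 4)/4 = -¼*4 = -1)
a = -1
T(K) = -1
√(T(-214) + 1/(-48951)) = √(-1 + 1/(-48951)) = √(-1 - 1/48951) = √(-48952/48951) = 2*I*√1358418/2331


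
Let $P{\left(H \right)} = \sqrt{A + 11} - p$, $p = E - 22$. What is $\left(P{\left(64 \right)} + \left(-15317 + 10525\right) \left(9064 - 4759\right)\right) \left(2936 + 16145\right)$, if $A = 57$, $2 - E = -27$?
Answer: $-393632767927 + 38162 \sqrt{17} \approx -3.9363 \cdot 10^{11}$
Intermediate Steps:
$E = 29$ ($E = 2 - -27 = 2 + 27 = 29$)
$p = 7$ ($p = 29 - 22 = 7$)
$P{\left(H \right)} = -7 + 2 \sqrt{17}$ ($P{\left(H \right)} = \sqrt{57 + 11} - 7 = \sqrt{68} - 7 = 2 \sqrt{17} - 7 = -7 + 2 \sqrt{17}$)
$\left(P{\left(64 \right)} + \left(-15317 + 10525\right) \left(9064 - 4759\right)\right) \left(2936 + 16145\right) = \left(\left(-7 + 2 \sqrt{17}\right) + \left(-15317 + 10525\right) \left(9064 - 4759\right)\right) \left(2936 + 16145\right) = \left(\left(-7 + 2 \sqrt{17}\right) - 20629560\right) 19081 = \left(-20629567 + 2 \sqrt{17}\right) 19081 = -393632767927 + 38162 \sqrt{17}$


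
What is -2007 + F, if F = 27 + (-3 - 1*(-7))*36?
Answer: -1836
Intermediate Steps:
F = 171 (F = 27 + (-3 + 7)*36 = 27 + 4*36 = 27 + 144 = 171)
-2007 + F = -2007 + 171 = -1836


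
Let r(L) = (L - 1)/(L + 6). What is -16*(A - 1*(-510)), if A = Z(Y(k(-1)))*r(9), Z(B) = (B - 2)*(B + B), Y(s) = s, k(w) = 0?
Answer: -8160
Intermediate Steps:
r(L) = (-1 + L)/(6 + L)
Z(B) = 2*B*(-2 + B) (Z(B) = (-2 + B)*(2*B) = 2*B*(-2 + B))
A = 0 (A = (2*0*(-2 + 0))*((-1 + 9)/(6 + 9)) = (2*0*(-2))*(8/15) = 0*((1/15)*8) = 0*(8/15) = 0)
-16*(A - 1*(-510)) = -16*(0 - 1*(-510)) = -16*(0 + 510) = -16*510 = -8160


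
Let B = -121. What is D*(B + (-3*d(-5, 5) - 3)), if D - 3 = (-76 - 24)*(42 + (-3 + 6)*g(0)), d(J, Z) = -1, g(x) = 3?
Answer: 616737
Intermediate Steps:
D = -5097 (D = 3 + (-76 - 24)*(42 + (-3 + 6)*3) = 3 - 100*(42 + 3*3) = 3 - 100*(42 + 9) = 3 - 100*51 = 3 - 5100 = -5097)
D*(B + (-3*d(-5, 5) - 3)) = -5097*(-121 + (-3*(-1) - 3)) = -5097*(-121 + (3 - 3)) = -5097*(-121 + 0) = -5097*(-121) = 616737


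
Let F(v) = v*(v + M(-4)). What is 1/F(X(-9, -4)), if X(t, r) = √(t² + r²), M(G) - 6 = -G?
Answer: -⅓ + 10*√97/291 ≈ 0.0051154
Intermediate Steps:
M(G) = 6 - G
X(t, r) = √(r² + t²)
F(v) = v*(10 + v) (F(v) = v*(v + (6 - 1*(-4))) = v*(v + (6 + 4)) = v*(v + 10) = v*(10 + v))
1/F(X(-9, -4)) = 1/(√((-4)² + (-9)²)*(10 + √((-4)² + (-9)²))) = 1/(√(16 + 81)*(10 + √(16 + 81))) = 1/(√97*(10 + √97)) = √97/(97*(10 + √97))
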